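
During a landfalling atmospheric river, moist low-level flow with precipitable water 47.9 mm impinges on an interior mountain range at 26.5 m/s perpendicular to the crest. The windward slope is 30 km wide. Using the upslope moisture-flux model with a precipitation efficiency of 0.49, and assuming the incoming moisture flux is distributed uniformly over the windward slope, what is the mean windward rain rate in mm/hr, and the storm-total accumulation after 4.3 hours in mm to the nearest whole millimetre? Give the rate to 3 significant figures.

R ≈ 74.6 mm/hr; total ≈ 321 mm

Incoming column moisture flux per unit ridge length: F = V × PW = 26.5 × 47.9 = 1269.35 mm·m/s.
Spread over the 30 km slope with efficiency ε = 0.49: R = ε·F/W = 0.49 × 1269.35 / 30000 m = 2.073e-02 mm/s.
R = 2.073e-02 × 3600 = 74.6 mm/hr.
Over 4.3 h: total = 74.6 × 4.3 = 320.78 ≈ 321 mm.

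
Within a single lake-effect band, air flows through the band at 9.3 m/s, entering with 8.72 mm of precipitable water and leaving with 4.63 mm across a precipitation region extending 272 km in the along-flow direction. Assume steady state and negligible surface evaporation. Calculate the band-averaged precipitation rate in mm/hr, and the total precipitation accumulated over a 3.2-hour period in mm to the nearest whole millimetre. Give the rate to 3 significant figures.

Column moisture flux per unit crosswind length is F = V × PW.
Inflow: F_in = 9.3 × 8.72 = 81.096 mm·m/s
Outflow: F_out = 9.3 × 4.63 = 43.059 mm·m/s
Steady-state rate R = (F_in − F_out)/L = (81.096 − 43.059) / 272000 m = 1.398e-04 mm/s.
R = 1.398e-04 × 3600 = 0.503 mm/hr.
Over 3.2 h: total = 0.503 × 3.2 = 1.6096 ≈ 2 mm.

R ≈ 0.503 mm/hr; total ≈ 2 mm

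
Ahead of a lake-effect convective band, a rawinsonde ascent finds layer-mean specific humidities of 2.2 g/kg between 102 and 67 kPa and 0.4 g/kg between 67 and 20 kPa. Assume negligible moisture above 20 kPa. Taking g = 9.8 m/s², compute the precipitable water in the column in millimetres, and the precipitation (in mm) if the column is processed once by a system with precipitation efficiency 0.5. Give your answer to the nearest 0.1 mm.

PW ≈ 9.8 mm; precipitation ≈ 4.9 mm

Precipitable water is the column-integrated vapour mass per unit area: PW = (1/g) Σ q̄ Δp, with q in kg/kg and Δp in Pa (1 kg/m² of water = 1 mm).
Layer 102–67 kPa: Δp = 350 hPa = 35000 Pa, q̄ = 0.0022 kg/kg → 0.0022 × 35000 / 9.8 = 7.86 mm
Layer 67–20 kPa: Δp = 470 hPa = 47000 Pa, q̄ = 0.0004 kg/kg → 0.0004 × 47000 / 9.8 = 1.92 mm
PW = 7.86 + 1.92 = 9.78 ≈ 9.8 mm.
Precipitation = ε × PW = 0.5 × 9.8 = 4.9 mm.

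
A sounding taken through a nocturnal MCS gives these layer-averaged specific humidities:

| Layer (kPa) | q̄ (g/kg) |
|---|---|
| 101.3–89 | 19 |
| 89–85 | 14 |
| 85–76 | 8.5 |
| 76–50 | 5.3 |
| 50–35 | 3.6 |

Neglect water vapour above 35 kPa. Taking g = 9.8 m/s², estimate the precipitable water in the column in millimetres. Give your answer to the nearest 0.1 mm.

Precipitable water is the column-integrated vapour mass per unit area: PW = (1/g) Σ q̄ Δp, with q in kg/kg and Δp in Pa (1 kg/m² of water = 1 mm).
Layer 101.3–89 kPa: Δp = 123 hPa = 12300 Pa, q̄ = 0.019 kg/kg → 0.019 × 12300 / 9.8 = 23.85 mm
Layer 89–85 kPa: Δp = 40 hPa = 4000 Pa, q̄ = 0.014 kg/kg → 0.014 × 4000 / 9.8 = 5.71 mm
Layer 85–76 kPa: Δp = 90 hPa = 9000 Pa, q̄ = 0.0085 kg/kg → 0.0085 × 9000 / 9.8 = 7.81 mm
Layer 76–50 kPa: Δp = 260 hPa = 26000 Pa, q̄ = 0.0053 kg/kg → 0.0053 × 26000 / 9.8 = 14.06 mm
Layer 50–35 kPa: Δp = 150 hPa = 15000 Pa, q̄ = 0.0036 kg/kg → 0.0036 × 15000 / 9.8 = 5.51 mm
PW = 23.85 + 5.71 + 7.81 + 14.06 + 5.51 = 56.94 ≈ 56.9 mm.

PW ≈ 56.9 mm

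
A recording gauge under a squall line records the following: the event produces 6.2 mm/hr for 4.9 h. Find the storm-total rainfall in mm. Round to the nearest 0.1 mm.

total ≈ 30.4 mm

Total = Σ Rᵢ Δtᵢ = 6.2 × 4.9
      = 30.38 = 30.4 mm.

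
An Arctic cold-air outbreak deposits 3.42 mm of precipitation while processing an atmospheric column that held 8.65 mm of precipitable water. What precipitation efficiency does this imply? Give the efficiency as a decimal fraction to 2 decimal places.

ε ≈ 0.40

ε = precipitation / PW = 3.42 / 8.65 = 0.40.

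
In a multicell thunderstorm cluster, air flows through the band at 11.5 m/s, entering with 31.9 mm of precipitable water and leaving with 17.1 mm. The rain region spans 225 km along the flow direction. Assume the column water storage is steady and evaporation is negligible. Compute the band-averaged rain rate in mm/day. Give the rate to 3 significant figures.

R ≈ 65.4 mm/day

Column moisture flux per unit crosswind length is F = V × PW.
Inflow: F_in = 11.5 × 31.9 = 366.85 mm·m/s
Outflow: F_out = 11.5 × 17.1 = 196.65 mm·m/s
Steady-state rate R = (F_in − F_out)/L = (366.85 − 196.65) / 225000 m = 7.564e-04 mm/s.
R = 7.564e-04 × 3600 × 24 = 65.4 mm/day.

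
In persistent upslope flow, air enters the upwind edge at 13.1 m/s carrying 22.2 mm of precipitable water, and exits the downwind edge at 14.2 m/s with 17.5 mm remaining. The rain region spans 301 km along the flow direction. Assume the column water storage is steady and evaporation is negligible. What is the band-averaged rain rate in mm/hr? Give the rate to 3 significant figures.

R ≈ 0.506 mm/hr

Column moisture flux per unit crosswind length is F = V × PW.
Inflow: F_in = 13.1 × 22.2 = 290.82 mm·m/s
Outflow: F_out = 14.2 × 17.5 = 248.5 mm·m/s
Steady-state rate R = (F_in − F_out)/L = (290.82 − 248.5) / 301000 m = 1.406e-04 mm/s.
R = 1.406e-04 × 3600 = 0.506 mm/hr.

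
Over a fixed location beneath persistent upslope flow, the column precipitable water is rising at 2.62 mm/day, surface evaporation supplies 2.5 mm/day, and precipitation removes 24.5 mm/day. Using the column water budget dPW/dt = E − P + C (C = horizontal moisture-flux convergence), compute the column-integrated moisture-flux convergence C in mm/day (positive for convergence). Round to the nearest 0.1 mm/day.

C ≈ 24.6 mm/day

dPW/dt = +2.62 mm/day.
C = dPW/dt − E + P = (+2.62) − 2.5 + 24.5 = 24.6 mm/day.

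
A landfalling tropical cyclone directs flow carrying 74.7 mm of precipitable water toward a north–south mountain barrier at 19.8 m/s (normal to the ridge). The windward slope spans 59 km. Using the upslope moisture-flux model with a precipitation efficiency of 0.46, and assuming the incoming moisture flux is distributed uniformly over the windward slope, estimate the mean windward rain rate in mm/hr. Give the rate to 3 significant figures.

R ≈ 41.5 mm/hr

Incoming column moisture flux per unit ridge length: F = V × PW = 19.8 × 74.7 = 1479.06 mm·m/s.
Spread over the 59 km slope with efficiency ε = 0.46: R = ε·F/W = 0.46 × 1479.06 / 59000 m = 1.153e-02 mm/s.
R = 1.153e-02 × 3600 = 41.5 mm/hr.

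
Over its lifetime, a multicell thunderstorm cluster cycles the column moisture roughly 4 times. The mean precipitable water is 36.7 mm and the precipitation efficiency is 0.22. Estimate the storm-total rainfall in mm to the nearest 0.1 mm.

rainfall ≈ 32.3 mm

Each cycle deposits ε × PW = 0.22 × 36.7 = 8.074 mm.
Over 4 cycles: 4 × 8.074 = 32.3 mm.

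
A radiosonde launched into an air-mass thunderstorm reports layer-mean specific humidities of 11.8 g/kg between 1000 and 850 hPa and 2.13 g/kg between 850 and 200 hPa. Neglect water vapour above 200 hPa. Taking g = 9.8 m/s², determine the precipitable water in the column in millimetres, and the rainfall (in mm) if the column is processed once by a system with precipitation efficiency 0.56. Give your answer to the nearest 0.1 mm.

Precipitable water is the column-integrated vapour mass per unit area: PW = (1/g) Σ q̄ Δp, with q in kg/kg and Δp in Pa (1 kg/m² of water = 1 mm).
Layer 1000–850 hPa: Δp = 150 hPa = 15000 Pa, q̄ = 0.0118 kg/kg → 0.0118 × 15000 / 9.8 = 18.06 mm
Layer 850–200 hPa: Δp = 650 hPa = 65000 Pa, q̄ = 0.00213 kg/kg → 0.00213 × 65000 / 9.8 = 14.13 mm
PW = 18.06 + 14.13 = 32.19 ≈ 32.2 mm.
Rainfall = ε × PW = 0.56 × 32.2 = 18.0 mm.

PW ≈ 32.2 mm; rainfall ≈ 18.0 mm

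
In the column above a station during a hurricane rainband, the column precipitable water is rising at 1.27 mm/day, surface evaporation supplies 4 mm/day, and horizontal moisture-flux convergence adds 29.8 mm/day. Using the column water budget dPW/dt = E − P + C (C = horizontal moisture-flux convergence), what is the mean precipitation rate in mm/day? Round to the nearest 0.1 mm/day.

P ≈ 32.5 mm/day

dPW/dt = +1.27 mm/day.
P = E + C − dPW/dt = 4 + (29.8) − (+1.27) = 32.5 mm/day.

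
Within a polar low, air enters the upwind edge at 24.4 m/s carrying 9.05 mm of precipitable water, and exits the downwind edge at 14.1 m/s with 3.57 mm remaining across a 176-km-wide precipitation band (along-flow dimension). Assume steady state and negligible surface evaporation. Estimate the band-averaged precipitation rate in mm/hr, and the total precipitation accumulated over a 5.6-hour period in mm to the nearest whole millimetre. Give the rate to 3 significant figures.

Column moisture flux per unit crosswind length is F = V × PW.
Inflow: F_in = 24.4 × 9.05 = 220.82 mm·m/s
Outflow: F_out = 14.1 × 3.57 = 50.337 mm·m/s
Steady-state rate R = (F_in − F_out)/L = (220.82 − 50.337) / 176000 m = 9.687e-04 mm/s.
R = 9.687e-04 × 3600 = 3.49 mm/hr.
Over 5.6 h: total = 3.49 × 5.6 = 19.544 ≈ 20 mm.

R ≈ 3.49 mm/hr; total ≈ 20 mm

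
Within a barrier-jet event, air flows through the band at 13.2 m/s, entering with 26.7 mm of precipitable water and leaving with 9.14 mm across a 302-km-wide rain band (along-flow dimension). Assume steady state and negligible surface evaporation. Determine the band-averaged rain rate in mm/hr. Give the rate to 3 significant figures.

Column moisture flux per unit crosswind length is F = V × PW.
Inflow: F_in = 13.2 × 26.7 = 352.44 mm·m/s
Outflow: F_out = 13.2 × 9.14 = 120.648 mm·m/s
Steady-state rate R = (F_in − F_out)/L = (352.44 − 120.648) / 302000 m = 7.675e-04 mm/s.
R = 7.675e-04 × 3600 = 2.76 mm/hr.

R ≈ 2.76 mm/hr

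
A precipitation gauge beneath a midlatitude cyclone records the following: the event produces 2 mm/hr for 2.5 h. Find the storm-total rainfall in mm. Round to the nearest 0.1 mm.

Total = Σ Rᵢ Δtᵢ = 2 × 2.5
      = 5 = 5.0 mm.

total ≈ 5.0 mm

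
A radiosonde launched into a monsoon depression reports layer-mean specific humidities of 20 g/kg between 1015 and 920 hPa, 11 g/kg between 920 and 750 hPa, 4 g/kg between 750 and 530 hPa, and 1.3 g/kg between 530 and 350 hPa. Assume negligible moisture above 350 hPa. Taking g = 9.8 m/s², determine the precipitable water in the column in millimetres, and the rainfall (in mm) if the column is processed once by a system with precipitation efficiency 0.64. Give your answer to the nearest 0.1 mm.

Precipitable water is the column-integrated vapour mass per unit area: PW = (1/g) Σ q̄ Δp, with q in kg/kg and Δp in Pa (1 kg/m² of water = 1 mm).
Layer 1015–920 hPa: Δp = 95 hPa = 9500 Pa, q̄ = 0.02 kg/kg → 0.02 × 9500 / 9.8 = 19.39 mm
Layer 920–750 hPa: Δp = 170 hPa = 17000 Pa, q̄ = 0.011 kg/kg → 0.011 × 17000 / 9.8 = 19.08 mm
Layer 750–530 hPa: Δp = 220 hPa = 22000 Pa, q̄ = 0.004 kg/kg → 0.004 × 22000 / 9.8 = 8.98 mm
Layer 530–350 hPa: Δp = 180 hPa = 18000 Pa, q̄ = 0.0013 kg/kg → 0.0013 × 18000 / 9.8 = 2.39 mm
PW = 19.39 + 19.08 + 8.98 + 2.39 = 49.84 ≈ 49.8 mm.
Rainfall = ε × PW = 0.64 × 49.8 = 31.9 mm.

PW ≈ 49.8 mm; rainfall ≈ 31.9 mm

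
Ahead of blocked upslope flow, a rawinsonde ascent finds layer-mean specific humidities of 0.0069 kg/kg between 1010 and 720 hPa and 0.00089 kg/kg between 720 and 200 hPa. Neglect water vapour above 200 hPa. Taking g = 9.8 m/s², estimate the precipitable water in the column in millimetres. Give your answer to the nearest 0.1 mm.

Precipitable water is the column-integrated vapour mass per unit area: PW = (1/g) Σ q̄ Δp, with q in kg/kg and Δp in Pa (1 kg/m² of water = 1 mm).
Layer 1010–720 hPa: Δp = 290 hPa = 29000 Pa, q̄ = 0.0069 kg/kg → 0.0069 × 29000 / 9.8 = 20.42 mm
Layer 720–200 hPa: Δp = 520 hPa = 52000 Pa, q̄ = 0.00089 kg/kg → 0.00089 × 52000 / 9.8 = 4.72 mm
PW = 20.42 + 4.72 = 25.14 ≈ 25.1 mm.

PW ≈ 25.1 mm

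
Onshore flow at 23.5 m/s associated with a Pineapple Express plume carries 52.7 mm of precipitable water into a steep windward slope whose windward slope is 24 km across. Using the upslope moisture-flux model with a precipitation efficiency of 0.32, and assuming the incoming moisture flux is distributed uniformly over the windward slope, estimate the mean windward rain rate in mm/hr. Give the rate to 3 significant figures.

Incoming column moisture flux per unit ridge length: F = V × PW = 23.5 × 52.7 = 1238.45 mm·m/s.
Spread over the 24 km slope with efficiency ε = 0.32: R = ε·F/W = 0.32 × 1238.45 / 24000 m = 1.651e-02 mm/s.
R = 1.651e-02 × 3600 = 59.4 mm/hr.

R ≈ 59.4 mm/hr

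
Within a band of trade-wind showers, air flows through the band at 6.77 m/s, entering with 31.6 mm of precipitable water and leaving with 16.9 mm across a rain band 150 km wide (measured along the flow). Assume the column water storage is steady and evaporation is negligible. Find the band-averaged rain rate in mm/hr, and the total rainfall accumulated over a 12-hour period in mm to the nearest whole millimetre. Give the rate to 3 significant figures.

Column moisture flux per unit crosswind length is F = V × PW.
Inflow: F_in = 6.77 × 31.6 = 213.932 mm·m/s
Outflow: F_out = 6.77 × 16.9 = 114.413 mm·m/s
Steady-state rate R = (F_in − F_out)/L = (213.932 − 114.413) / 150000 m = 6.635e-04 mm/s.
R = 6.635e-04 × 3600 = 2.39 mm/hr.
Over 12 h: total = 2.39 × 12 = 28.68 ≈ 29 mm.

R ≈ 2.39 mm/hr; total ≈ 29 mm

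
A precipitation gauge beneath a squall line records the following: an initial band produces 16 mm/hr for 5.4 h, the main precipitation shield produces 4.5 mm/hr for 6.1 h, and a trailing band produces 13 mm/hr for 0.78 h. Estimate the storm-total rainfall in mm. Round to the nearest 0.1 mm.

Total = Σ Rᵢ Δtᵢ = 16 × 5.4 + 4.5 × 6.1 + 13 × 0.78
      = 86.4 + 27.45 + 10.14 = 124.0 mm.

total ≈ 124.0 mm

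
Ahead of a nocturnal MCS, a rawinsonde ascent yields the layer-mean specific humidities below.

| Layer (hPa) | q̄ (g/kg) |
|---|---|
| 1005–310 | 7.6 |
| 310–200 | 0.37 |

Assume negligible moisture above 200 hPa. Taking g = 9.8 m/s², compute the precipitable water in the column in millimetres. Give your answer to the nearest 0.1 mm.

PW ≈ 54.3 mm

Precipitable water is the column-integrated vapour mass per unit area: PW = (1/g) Σ q̄ Δp, with q in kg/kg and Δp in Pa (1 kg/m² of water = 1 mm).
Layer 1005–310 hPa: Δp = 695 hPa = 69500 Pa, q̄ = 0.0076 kg/kg → 0.0076 × 69500 / 9.8 = 53.90 mm
Layer 310–200 hPa: Δp = 110 hPa = 11000 Pa, q̄ = 0.00037 kg/kg → 0.00037 × 11000 / 9.8 = 0.42 mm
PW = 53.90 + 0.42 = 54.32 ≈ 54.3 mm.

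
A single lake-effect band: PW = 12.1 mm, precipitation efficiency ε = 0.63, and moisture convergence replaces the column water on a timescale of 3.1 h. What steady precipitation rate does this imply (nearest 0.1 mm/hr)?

Each overturning extracts ε × PW = 0.63 × 12.1 = 7.623 mm.
Rate = ε·PW / τ = 7.623 / 3.1 h = 2.5 mm/hr.

R ≈ 2.5 mm/hr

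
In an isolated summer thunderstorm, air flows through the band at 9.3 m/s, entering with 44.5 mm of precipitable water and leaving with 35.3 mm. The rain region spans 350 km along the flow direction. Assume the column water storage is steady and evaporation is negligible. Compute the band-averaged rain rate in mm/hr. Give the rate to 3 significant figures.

Column moisture flux per unit crosswind length is F = V × PW.
Inflow: F_in = 9.3 × 44.5 = 413.85 mm·m/s
Outflow: F_out = 9.3 × 35.3 = 328.29 mm·m/s
Steady-state rate R = (F_in − F_out)/L = (413.85 − 328.29) / 350000 m = 2.445e-04 mm/s.
R = 2.445e-04 × 3600 = 0.880 mm/hr.

R ≈ 0.880 mm/hr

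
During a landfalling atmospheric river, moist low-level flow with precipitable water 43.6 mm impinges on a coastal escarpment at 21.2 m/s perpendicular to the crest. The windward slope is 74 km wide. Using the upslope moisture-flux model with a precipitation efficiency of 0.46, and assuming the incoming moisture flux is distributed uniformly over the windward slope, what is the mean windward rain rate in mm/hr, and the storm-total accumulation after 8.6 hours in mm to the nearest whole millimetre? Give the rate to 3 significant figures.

R ≈ 20.7 mm/hr; total ≈ 178 mm

Incoming column moisture flux per unit ridge length: F = V × PW = 21.2 × 43.6 = 924.32 mm·m/s.
Spread over the 74 km slope with efficiency ε = 0.46: R = ε·F/W = 0.46 × 924.32 / 74000 m = 5.746e-03 mm/s.
R = 5.746e-03 × 3600 = 20.7 mm/hr.
Over 8.6 h: total = 20.7 × 8.6 = 178.02 ≈ 178 mm.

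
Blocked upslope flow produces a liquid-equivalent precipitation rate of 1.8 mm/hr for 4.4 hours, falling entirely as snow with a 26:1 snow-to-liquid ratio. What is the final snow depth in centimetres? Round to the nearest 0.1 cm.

snow depth ≈ 20.6 cm

Liquid-equivalent depth = 1.8 × 4.4 = 7.92 mm.
Snow depth = 7.92 mm × 26 = 205.92 mm = 20.6 cm.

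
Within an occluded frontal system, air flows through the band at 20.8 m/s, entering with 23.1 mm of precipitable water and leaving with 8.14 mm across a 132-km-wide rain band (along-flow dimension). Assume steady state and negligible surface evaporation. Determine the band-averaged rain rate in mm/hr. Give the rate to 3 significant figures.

R ≈ 8.49 mm/hr

Column moisture flux per unit crosswind length is F = V × PW.
Inflow: F_in = 20.8 × 23.1 = 480.48 mm·m/s
Outflow: F_out = 20.8 × 8.14 = 169.312 mm·m/s
Steady-state rate R = (F_in − F_out)/L = (480.48 − 169.312) / 132000 m = 2.357e-03 mm/s.
R = 2.357e-03 × 3600 = 8.49 mm/hr.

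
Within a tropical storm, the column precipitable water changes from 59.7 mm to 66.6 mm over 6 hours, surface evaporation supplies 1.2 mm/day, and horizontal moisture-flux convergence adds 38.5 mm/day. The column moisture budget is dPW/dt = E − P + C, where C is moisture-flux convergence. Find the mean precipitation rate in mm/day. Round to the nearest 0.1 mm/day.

dPW/dt = (66.6 − 59.7) mm / (6/24 day) = +27.600 mm/day.
P = E + C − dPW/dt = 1.2 + (38.5) − (+27.600) = 12.1 mm/day.

P ≈ 12.1 mm/day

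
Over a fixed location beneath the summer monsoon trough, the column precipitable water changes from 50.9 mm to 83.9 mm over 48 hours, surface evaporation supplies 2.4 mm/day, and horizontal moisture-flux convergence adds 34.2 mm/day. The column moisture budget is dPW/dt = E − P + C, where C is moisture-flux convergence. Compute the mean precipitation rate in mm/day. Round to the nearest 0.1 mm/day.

dPW/dt = (83.9 − 50.9) mm / (48/24 day) = +16.500 mm/day.
P = E + C − dPW/dt = 2.4 + (34.2) − (+16.500) = 20.1 mm/day.

P ≈ 20.1 mm/day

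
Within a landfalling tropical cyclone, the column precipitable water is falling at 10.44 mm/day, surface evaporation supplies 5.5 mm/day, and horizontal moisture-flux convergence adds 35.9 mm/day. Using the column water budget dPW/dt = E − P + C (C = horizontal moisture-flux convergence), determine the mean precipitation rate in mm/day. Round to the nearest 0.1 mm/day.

P ≈ 51.8 mm/day

dPW/dt = -10.44 mm/day.
P = E + C − dPW/dt = 5.5 + (35.9) − (-10.44) = 51.8 mm/day.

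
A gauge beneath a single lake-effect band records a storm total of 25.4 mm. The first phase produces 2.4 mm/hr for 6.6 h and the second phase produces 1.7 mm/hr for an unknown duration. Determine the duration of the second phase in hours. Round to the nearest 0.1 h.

Known phases: 2.4 × 6.6 = 15.84 mm.
Remaining depth = 25.4 − 15.84 = 9.56 mm.
Duration = 9.56 / 1.7 = 5.6 h.

duration ≈ 5.6 h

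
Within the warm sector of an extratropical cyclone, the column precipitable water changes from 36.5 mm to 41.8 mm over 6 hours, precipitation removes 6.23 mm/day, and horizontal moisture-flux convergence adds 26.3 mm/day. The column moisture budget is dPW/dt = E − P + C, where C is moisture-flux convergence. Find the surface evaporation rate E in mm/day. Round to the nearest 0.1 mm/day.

E ≈ 1.1 mm/day

dPW/dt = (41.8 − 36.5) mm / (6/24 day) = +21.200 mm/day.
E = dPW/dt + P − C = (+21.200) + 6.23 − (26.3) = 1.1 mm/day.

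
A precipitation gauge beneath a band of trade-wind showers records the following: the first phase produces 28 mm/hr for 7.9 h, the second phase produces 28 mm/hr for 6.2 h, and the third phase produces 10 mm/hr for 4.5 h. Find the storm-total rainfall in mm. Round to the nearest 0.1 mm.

Total = Σ Rᵢ Δtᵢ = 28 × 7.9 + 28 × 6.2 + 10 × 4.5
      = 221.2 + 173.6 + 45 = 439.8 mm.

total ≈ 439.8 mm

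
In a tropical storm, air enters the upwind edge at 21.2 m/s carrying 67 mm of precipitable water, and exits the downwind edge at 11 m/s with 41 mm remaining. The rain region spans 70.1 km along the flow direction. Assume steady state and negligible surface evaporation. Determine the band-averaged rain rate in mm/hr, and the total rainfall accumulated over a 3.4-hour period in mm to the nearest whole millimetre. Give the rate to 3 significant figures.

R ≈ 49.8 mm/hr; total ≈ 169 mm

Column moisture flux per unit crosswind length is F = V × PW.
Inflow: F_in = 21.2 × 67 = 1420.4 mm·m/s
Outflow: F_out = 11 × 41 = 451 mm·m/s
Steady-state rate R = (F_in − F_out)/L = (1420.4 − 451) / 70100 m = 1.383e-02 mm/s.
R = 1.383e-02 × 3600 = 49.8 mm/hr.
Over 3.4 h: total = 49.8 × 3.4 = 169.32 ≈ 169 mm.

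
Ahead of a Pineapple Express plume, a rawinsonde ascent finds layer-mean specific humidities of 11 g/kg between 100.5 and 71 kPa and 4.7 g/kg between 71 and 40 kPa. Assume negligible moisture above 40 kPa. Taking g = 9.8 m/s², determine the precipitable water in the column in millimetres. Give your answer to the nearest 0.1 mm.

PW ≈ 48.0 mm

Precipitable water is the column-integrated vapour mass per unit area: PW = (1/g) Σ q̄ Δp, with q in kg/kg and Δp in Pa (1 kg/m² of water = 1 mm).
Layer 100.5–71 kPa: Δp = 295 hPa = 29500 Pa, q̄ = 0.011 kg/kg → 0.011 × 29500 / 9.8 = 33.11 mm
Layer 71–40 kPa: Δp = 310 hPa = 31000 Pa, q̄ = 0.0047 kg/kg → 0.0047 × 31000 / 9.8 = 14.87 mm
PW = 33.11 + 14.87 = 47.98 ≈ 48.0 mm.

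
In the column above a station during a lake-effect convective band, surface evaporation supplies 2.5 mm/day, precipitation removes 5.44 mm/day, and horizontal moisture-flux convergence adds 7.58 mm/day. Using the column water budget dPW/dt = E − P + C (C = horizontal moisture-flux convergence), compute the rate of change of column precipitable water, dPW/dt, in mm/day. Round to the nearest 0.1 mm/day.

dPW/dt ≈ 4.6 mm/day

dPW/dt = E − P + C = 2.5 − 5.44 + (7.58) = 4.6 mm/day.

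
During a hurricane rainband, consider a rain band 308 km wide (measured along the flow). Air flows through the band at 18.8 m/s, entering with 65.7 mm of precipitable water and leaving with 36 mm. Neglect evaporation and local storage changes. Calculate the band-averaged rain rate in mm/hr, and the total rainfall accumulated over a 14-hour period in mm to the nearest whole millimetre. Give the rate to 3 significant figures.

Column moisture flux per unit crosswind length is F = V × PW.
Inflow: F_in = 18.8 × 65.7 = 1235.16 mm·m/s
Outflow: F_out = 18.8 × 36 = 676.8 mm·m/s
Steady-state rate R = (F_in − F_out)/L = (1235.16 − 676.8) / 308000 m = 1.813e-03 mm/s.
R = 1.813e-03 × 3600 = 6.53 mm/hr.
Over 14 h: total = 6.53 × 14 = 91.42 ≈ 91 mm.

R ≈ 6.53 mm/hr; total ≈ 91 mm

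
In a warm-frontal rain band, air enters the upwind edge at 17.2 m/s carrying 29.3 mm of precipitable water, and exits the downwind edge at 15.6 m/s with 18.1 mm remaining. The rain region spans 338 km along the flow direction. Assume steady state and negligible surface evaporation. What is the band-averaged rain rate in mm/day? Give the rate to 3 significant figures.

Column moisture flux per unit crosswind length is F = V × PW.
Inflow: F_in = 17.2 × 29.3 = 503.96 mm·m/s
Outflow: F_out = 15.6 × 18.1 = 282.36 mm·m/s
Steady-state rate R = (F_in − F_out)/L = (503.96 − 282.36) / 338000 m = 6.556e-04 mm/s.
R = 6.556e-04 × 3600 × 24 = 56.6 mm/day.

R ≈ 56.6 mm/day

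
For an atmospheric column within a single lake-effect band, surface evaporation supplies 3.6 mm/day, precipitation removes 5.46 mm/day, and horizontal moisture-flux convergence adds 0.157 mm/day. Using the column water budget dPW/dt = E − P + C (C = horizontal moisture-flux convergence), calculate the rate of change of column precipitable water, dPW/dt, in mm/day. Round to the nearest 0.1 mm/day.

dPW/dt ≈ -1.7 mm/day

dPW/dt = E − P + C = 3.6 − 5.46 + (0.157) = -1.7 mm/day.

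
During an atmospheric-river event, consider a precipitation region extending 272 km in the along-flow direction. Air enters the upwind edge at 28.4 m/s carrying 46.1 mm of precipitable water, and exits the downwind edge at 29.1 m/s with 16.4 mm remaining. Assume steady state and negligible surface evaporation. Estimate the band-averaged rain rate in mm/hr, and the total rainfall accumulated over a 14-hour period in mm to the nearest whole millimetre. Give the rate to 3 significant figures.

R ≈ 11.0 mm/hr; total ≈ 154 mm

Column moisture flux per unit crosswind length is F = V × PW.
Inflow: F_in = 28.4 × 46.1 = 1309.24 mm·m/s
Outflow: F_out = 29.1 × 16.4 = 477.24 mm·m/s
Steady-state rate R = (F_in − F_out)/L = (1309.24 − 477.24) / 272000 m = 3.059e-03 mm/s.
R = 3.059e-03 × 3600 = 11.0 mm/hr.
Over 14 h: total = 11.0 × 14 = 154 mm.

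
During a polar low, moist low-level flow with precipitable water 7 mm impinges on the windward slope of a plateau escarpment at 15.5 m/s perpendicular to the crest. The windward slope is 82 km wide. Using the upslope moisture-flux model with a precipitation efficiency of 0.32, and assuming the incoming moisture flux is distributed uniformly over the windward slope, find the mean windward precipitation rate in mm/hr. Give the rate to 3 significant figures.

R ≈ 1.52 mm/hr

Incoming column moisture flux per unit ridge length: F = V × PW = 15.5 × 7 = 108.5 mm·m/s.
Spread over the 82 km slope with efficiency ε = 0.32: R = ε·F/W = 0.32 × 108.5 / 82000 m = 4.234e-04 mm/s.
R = 4.234e-04 × 3600 = 1.52 mm/hr.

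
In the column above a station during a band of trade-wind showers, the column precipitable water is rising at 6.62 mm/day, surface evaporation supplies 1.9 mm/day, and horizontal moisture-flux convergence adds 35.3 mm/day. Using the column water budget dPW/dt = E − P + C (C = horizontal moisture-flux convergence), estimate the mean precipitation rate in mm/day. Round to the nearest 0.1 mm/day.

dPW/dt = +6.62 mm/day.
P = E + C − dPW/dt = 1.9 + (35.3) − (+6.62) = 30.6 mm/day.

P ≈ 30.6 mm/day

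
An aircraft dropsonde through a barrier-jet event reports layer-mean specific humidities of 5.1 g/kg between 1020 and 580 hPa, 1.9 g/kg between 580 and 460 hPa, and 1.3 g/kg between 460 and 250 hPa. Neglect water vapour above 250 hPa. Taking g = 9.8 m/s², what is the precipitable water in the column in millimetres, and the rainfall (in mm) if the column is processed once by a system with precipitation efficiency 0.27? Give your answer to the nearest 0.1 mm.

PW ≈ 28.0 mm; rainfall ≈ 7.6 mm

Precipitable water is the column-integrated vapour mass per unit area: PW = (1/g) Σ q̄ Δp, with q in kg/kg and Δp in Pa (1 kg/m² of water = 1 mm).
Layer 1020–580 hPa: Δp = 440 hPa = 44000 Pa, q̄ = 0.0051 kg/kg → 0.0051 × 44000 / 9.8 = 22.90 mm
Layer 580–460 hPa: Δp = 120 hPa = 12000 Pa, q̄ = 0.0019 kg/kg → 0.0019 × 12000 / 9.8 = 2.33 mm
Layer 460–250 hPa: Δp = 210 hPa = 21000 Pa, q̄ = 0.0013 kg/kg → 0.0013 × 21000 / 9.8 = 2.79 mm
PW = 22.90 + 2.33 + 2.79 = 28.02 ≈ 28.0 mm.
Rainfall = ε × PW = 0.27 × 28.0 = 7.6 mm.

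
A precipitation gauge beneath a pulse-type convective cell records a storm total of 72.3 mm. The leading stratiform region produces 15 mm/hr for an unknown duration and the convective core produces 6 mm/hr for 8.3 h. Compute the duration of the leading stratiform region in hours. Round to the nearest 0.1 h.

Known phases: 6 × 8.3 = 49.8 mm.
Remaining depth = 72.3 − 49.8 = 22.5 mm.
Duration = 22.5 / 15 = 1.5 h.

duration ≈ 1.5 h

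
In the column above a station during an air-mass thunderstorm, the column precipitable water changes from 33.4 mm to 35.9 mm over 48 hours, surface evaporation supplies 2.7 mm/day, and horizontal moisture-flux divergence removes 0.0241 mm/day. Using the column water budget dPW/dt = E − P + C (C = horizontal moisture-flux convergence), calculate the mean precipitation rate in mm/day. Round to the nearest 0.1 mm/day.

dPW/dt = (35.9 − 33.4) mm / (48/24 day) = +1.250 mm/day.
P = E + C − dPW/dt = 2.7 + (-0.0241) − (+1.250) = 1.4 mm/day.

P ≈ 1.4 mm/day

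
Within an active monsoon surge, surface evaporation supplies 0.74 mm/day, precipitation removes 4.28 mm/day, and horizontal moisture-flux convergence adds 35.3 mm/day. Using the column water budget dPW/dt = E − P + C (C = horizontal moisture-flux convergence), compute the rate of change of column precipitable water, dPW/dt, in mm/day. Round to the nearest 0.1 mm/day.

dPW/dt = E − P + C = 0.74 − 4.28 + (35.3) = 31.8 mm/day.

dPW/dt ≈ 31.8 mm/day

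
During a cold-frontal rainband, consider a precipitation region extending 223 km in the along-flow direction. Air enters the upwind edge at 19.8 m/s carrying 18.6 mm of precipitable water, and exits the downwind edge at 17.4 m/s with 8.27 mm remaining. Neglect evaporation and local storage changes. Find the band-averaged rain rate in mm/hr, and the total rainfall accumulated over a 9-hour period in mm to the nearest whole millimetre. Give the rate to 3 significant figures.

R ≈ 3.62 mm/hr; total ≈ 33 mm

Column moisture flux per unit crosswind length is F = V × PW.
Inflow: F_in = 19.8 × 18.6 = 368.28 mm·m/s
Outflow: F_out = 17.4 × 8.27 = 143.898 mm·m/s
Steady-state rate R = (F_in − F_out)/L = (368.28 − 143.898) / 223000 m = 1.006e-03 mm/s.
R = 1.006e-03 × 3600 = 3.62 mm/hr.
Over 9 h: total = 3.62 × 9 = 32.58 ≈ 33 mm.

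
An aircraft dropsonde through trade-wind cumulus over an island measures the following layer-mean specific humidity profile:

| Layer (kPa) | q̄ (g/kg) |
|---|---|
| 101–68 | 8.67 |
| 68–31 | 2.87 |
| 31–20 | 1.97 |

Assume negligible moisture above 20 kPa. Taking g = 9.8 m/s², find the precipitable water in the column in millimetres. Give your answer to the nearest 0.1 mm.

Precipitable water is the column-integrated vapour mass per unit area: PW = (1/g) Σ q̄ Δp, with q in kg/kg and Δp in Pa (1 kg/m² of water = 1 mm).
Layer 101–68 kPa: Δp = 330 hPa = 33000 Pa, q̄ = 0.00867 kg/kg → 0.00867 × 33000 / 9.8 = 29.19 mm
Layer 68–31 kPa: Δp = 370 hPa = 37000 Pa, q̄ = 0.00287 kg/kg → 0.00287 × 37000 / 9.8 = 10.84 mm
Layer 31–20 kPa: Δp = 110 hPa = 11000 Pa, q̄ = 0.00197 kg/kg → 0.00197 × 11000 / 9.8 = 2.21 mm
PW = 29.19 + 10.84 + 2.21 = 42.24 ≈ 42.2 mm.

PW ≈ 42.2 mm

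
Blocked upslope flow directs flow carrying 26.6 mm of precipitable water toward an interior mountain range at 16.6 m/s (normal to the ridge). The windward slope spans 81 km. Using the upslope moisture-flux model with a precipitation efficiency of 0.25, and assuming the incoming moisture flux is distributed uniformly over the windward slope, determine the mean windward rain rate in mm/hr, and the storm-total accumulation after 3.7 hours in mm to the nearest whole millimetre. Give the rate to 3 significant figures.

R ≈ 4.91 mm/hr; total ≈ 18 mm

Incoming column moisture flux per unit ridge length: F = V × PW = 16.6 × 26.6 = 441.56 mm·m/s.
Spread over the 81 km slope with efficiency ε = 0.25: R = ε·F/W = 0.25 × 441.56 / 81000 m = 1.363e-03 mm/s.
R = 1.363e-03 × 3600 = 4.91 mm/hr.
Over 3.7 h: total = 4.91 × 3.7 = 18.167 ≈ 18 mm.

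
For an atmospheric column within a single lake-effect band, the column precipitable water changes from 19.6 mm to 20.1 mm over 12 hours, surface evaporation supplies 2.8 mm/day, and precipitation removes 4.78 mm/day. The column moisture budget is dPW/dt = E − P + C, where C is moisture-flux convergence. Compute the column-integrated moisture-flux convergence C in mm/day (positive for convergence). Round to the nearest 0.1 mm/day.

C ≈ 3.0 mm/day

dPW/dt = (20.1 − 19.6) mm / (12/24 day) = +1.000 mm/day.
C = dPW/dt − E + P = (+1.000) − 2.8 + 4.78 = 3.0 mm/day.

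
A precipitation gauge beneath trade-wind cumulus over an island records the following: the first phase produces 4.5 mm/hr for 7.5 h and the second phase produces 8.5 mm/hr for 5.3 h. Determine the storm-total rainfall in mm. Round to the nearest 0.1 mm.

Total = Σ Rᵢ Δtᵢ = 4.5 × 7.5 + 8.5 × 5.3
      = 33.75 + 45.05 = 78.8 mm.

total ≈ 78.8 mm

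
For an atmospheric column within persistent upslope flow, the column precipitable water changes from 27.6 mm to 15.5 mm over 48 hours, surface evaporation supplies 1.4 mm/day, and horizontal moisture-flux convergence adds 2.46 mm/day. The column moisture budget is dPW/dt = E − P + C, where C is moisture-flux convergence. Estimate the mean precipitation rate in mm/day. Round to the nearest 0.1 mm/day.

P ≈ 9.9 mm/day

dPW/dt = (15.5 − 27.6) mm / (48/24 day) = -6.050 mm/day.
P = E + C − dPW/dt = 1.4 + (2.46) − (-6.050) = 9.9 mm/day.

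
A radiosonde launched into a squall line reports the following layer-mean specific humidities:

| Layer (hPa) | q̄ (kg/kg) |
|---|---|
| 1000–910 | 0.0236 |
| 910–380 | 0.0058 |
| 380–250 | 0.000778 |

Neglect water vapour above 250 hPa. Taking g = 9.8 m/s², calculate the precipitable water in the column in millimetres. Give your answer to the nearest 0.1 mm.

PW ≈ 54.1 mm

Precipitable water is the column-integrated vapour mass per unit area: PW = (1/g) Σ q̄ Δp, with q in kg/kg and Δp in Pa (1 kg/m² of water = 1 mm).
Layer 1000–910 hPa: Δp = 90 hPa = 9000 Pa, q̄ = 0.0236 kg/kg → 0.0236 × 9000 / 9.8 = 21.67 mm
Layer 910–380 hPa: Δp = 530 hPa = 53000 Pa, q̄ = 0.0058 kg/kg → 0.0058 × 53000 / 9.8 = 31.37 mm
Layer 380–250 hPa: Δp = 130 hPa = 13000 Pa, q̄ = 0.000778 kg/kg → 0.000778 × 13000 / 9.8 = 1.03 mm
PW = 21.67 + 31.37 + 1.03 = 54.07 ≈ 54.1 mm.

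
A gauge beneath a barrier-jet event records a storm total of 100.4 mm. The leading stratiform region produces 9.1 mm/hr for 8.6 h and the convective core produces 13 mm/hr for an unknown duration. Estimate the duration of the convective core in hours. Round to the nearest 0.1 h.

duration ≈ 1.7 h

Known phases: 9.1 × 8.6 = 78.26 mm.
Remaining depth = 100.4 − 78.26 = 22.14 mm.
Duration = 22.14 / 13 = 1.7 h.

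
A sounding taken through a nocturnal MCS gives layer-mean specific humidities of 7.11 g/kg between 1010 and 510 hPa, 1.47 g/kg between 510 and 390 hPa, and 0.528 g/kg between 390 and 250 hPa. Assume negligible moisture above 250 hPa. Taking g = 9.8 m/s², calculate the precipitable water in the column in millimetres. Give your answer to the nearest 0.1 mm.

Precipitable water is the column-integrated vapour mass per unit area: PW = (1/g) Σ q̄ Δp, with q in kg/kg and Δp in Pa (1 kg/m² of water = 1 mm).
Layer 1010–510 hPa: Δp = 500 hPa = 50000 Pa, q̄ = 0.00711 kg/kg → 0.00711 × 50000 / 9.8 = 36.28 mm
Layer 510–390 hPa: Δp = 120 hPa = 12000 Pa, q̄ = 0.00147 kg/kg → 0.00147 × 12000 / 9.8 = 1.80 mm
Layer 390–250 hPa: Δp = 140 hPa = 14000 Pa, q̄ = 0.000528 kg/kg → 0.000528 × 14000 / 9.8 = 0.75 mm
PW = 36.28 + 1.80 + 0.75 = 38.83 ≈ 38.8 mm.

PW ≈ 38.8 mm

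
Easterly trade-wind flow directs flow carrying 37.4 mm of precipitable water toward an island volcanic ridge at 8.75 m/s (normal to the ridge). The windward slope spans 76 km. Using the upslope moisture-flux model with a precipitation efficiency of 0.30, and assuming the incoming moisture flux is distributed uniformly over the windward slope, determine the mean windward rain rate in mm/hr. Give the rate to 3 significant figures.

R ≈ 4.65 mm/hr

Incoming column moisture flux per unit ridge length: F = V × PW = 8.75 × 37.4 = 327.25 mm·m/s.
Spread over the 76 km slope with efficiency ε = 0.30: R = ε·F/W = 0.30 × 327.25 / 76000 m = 1.292e-03 mm/s.
R = 1.292e-03 × 3600 = 4.65 mm/hr.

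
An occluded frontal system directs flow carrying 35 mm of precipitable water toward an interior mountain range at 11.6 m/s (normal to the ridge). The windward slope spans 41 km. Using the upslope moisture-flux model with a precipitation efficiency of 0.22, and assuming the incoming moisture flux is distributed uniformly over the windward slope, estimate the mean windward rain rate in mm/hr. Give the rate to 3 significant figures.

R ≈ 7.84 mm/hr

Incoming column moisture flux per unit ridge length: F = V × PW = 11.6 × 35 = 406 mm·m/s.
Spread over the 41 km slope with efficiency ε = 0.22: R = ε·F/W = 0.22 × 406 / 41000 m = 2.179e-03 mm/s.
R = 2.179e-03 × 3600 = 7.84 mm/hr.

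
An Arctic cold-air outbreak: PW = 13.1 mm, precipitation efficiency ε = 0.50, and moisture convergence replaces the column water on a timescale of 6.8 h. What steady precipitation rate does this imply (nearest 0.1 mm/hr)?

R ≈ 1.0 mm/hr

Each overturning extracts ε × PW = 0.50 × 13.1 = 6.55 mm.
Rate = ε·PW / τ = 6.55 / 6.8 h = 1.0 mm/hr.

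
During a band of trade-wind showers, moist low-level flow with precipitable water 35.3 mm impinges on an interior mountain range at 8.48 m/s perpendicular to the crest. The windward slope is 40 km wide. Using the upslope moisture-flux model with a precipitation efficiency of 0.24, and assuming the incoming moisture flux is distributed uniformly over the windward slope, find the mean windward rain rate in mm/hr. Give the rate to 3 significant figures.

R ≈ 6.47 mm/hr

Incoming column moisture flux per unit ridge length: F = V × PW = 8.48 × 35.3 = 299.344 mm·m/s.
Spread over the 40 km slope with efficiency ε = 0.24: R = ε·F/W = 0.24 × 299.344 / 40000 m = 1.796e-03 mm/s.
R = 1.796e-03 × 3600 = 6.47 mm/hr.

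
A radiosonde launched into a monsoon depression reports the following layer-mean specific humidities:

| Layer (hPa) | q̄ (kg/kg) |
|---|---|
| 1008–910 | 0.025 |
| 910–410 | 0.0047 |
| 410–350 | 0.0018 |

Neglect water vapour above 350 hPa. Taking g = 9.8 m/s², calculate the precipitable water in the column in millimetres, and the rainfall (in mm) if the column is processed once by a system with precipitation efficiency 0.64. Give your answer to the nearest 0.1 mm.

Precipitable water is the column-integrated vapour mass per unit area: PW = (1/g) Σ q̄ Δp, with q in kg/kg and Δp in Pa (1 kg/m² of water = 1 mm).
Layer 1008–910 hPa: Δp = 98 hPa = 9800 Pa, q̄ = 0.025 kg/kg → 0.025 × 9800 / 9.8 = 25.00 mm
Layer 910–410 hPa: Δp = 500 hPa = 50000 Pa, q̄ = 0.0047 kg/kg → 0.0047 × 50000 / 9.8 = 23.98 mm
Layer 410–350 hPa: Δp = 60 hPa = 6000 Pa, q̄ = 0.0018 kg/kg → 0.0018 × 6000 / 9.8 = 1.10 mm
PW = 25.00 + 23.98 + 1.10 = 50.08 ≈ 50.1 mm.
Rainfall = ε × PW = 0.64 × 50.1 = 32.1 mm.

PW ≈ 50.1 mm; rainfall ≈ 32.1 mm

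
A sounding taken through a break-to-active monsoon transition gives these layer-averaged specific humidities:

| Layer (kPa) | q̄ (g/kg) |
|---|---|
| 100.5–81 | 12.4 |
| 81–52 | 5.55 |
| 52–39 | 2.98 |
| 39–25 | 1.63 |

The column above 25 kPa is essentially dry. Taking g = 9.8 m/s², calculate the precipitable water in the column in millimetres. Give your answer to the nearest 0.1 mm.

PW ≈ 47.4 mm

Precipitable water is the column-integrated vapour mass per unit area: PW = (1/g) Σ q̄ Δp, with q in kg/kg and Δp in Pa (1 kg/m² of water = 1 mm).
Layer 100.5–81 kPa: Δp = 195 hPa = 19500 Pa, q̄ = 0.0124 kg/kg → 0.0124 × 19500 / 9.8 = 24.67 mm
Layer 81–52 kPa: Δp = 290 hPa = 29000 Pa, q̄ = 0.00555 kg/kg → 0.00555 × 29000 / 9.8 = 16.42 mm
Layer 52–39 kPa: Δp = 130 hPa = 13000 Pa, q̄ = 0.00298 kg/kg → 0.00298 × 13000 / 9.8 = 3.95 mm
Layer 39–25 kPa: Δp = 140 hPa = 14000 Pa, q̄ = 0.00163 kg/kg → 0.00163 × 14000 / 9.8 = 2.33 mm
PW = 24.67 + 16.42 + 3.95 + 2.33 = 47.37 ≈ 47.4 mm.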